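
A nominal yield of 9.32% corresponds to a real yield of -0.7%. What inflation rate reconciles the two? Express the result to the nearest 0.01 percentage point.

10.09%

From (1+r_nom) = (1+r_real)(1+π), we get 1+π = (1 + 9.32%)/(1 − 0.7%) = 1.0932/0.993 ≈ 1.10091.
So π ≈ 10.0906%.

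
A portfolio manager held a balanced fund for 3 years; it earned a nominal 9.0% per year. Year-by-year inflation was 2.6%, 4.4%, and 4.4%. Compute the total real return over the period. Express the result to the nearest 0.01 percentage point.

15.81%

Cumulative inflation factor: 1.026 × 1.044 × 1.044 ≈ 1.11827.
Nominal growth factor: 1.29503. Real growth factor = 1.29503 / 1.11827 ≈ 1.15806.
Total real return ≈ 15.8060%.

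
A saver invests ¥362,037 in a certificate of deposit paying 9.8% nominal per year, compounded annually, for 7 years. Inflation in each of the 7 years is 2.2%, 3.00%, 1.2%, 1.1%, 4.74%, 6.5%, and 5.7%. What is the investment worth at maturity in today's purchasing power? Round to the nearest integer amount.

¥548,545

Nominal value at maturity: ¥362,037 × (1 + 9.8%)^7 ≈ ¥696,577.
Price-level factor over 7 years: 1.022 × 1.0300 × 1.012 × 1.011 × 1.0474 × 1.065 × 1.057 ≈ 1.2698632453.
The maturity value deflated by that factor is the answer in today's purchasing power.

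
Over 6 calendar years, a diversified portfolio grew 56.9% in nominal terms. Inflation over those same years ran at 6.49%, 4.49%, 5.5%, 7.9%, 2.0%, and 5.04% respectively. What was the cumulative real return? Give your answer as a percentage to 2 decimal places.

Cumulative inflation factor: 1.0649 × 1.0449 × 1.055 × 1.079 × 1.020 × 1.0504 ≈ 1.35710.
Nominal growth factor: 1.56900. Real growth factor = 1.56900 / 1.35710 ≈ 1.15614.
Total real return ≈ 15.6140%.

15.61%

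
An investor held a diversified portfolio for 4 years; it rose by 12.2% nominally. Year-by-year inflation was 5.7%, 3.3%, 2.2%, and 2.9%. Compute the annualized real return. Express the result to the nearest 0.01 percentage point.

Cumulative inflation factor: 1.057 × 1.033 × 1.022 × 1.029 ≈ 1.14826.
Nominal growth factor: 1.12200. Real growth factor = 1.12200 / 1.14826 ≈ 0.97713.
Annualized: 0.97713^(1/4) − 1 ≈ -0.00577.

-0.58%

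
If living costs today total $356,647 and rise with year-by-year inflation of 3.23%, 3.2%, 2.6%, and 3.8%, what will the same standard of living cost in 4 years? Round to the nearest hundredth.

$404,640.10

Cumulative price-level factor: 1.0323 × 1.032 × 1.026 × 1.038 ≈ 1.1345675000.
Multiplying $356,647 by the price-level factor gives the future nominal sum.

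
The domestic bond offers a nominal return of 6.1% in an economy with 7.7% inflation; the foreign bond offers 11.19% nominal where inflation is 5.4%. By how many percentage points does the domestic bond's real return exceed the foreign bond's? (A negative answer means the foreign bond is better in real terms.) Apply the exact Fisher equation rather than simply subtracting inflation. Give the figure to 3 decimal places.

-6.979

The domestic bond real return: 1.061/1.077 − 1 = -1.4856%.
The foreign bond real return: 1.1119/1.054 − 1 = 5.4934%.
Difference: -1.4856 − 5.4934 = -6.9790 pp.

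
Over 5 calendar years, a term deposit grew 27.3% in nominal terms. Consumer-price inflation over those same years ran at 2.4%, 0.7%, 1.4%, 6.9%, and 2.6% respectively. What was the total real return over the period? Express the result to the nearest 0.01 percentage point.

Cumulative inflation factor: 1.024 × 1.007 × 1.014 × 1.069 × 1.026 ≈ 1.14681.
Nominal growth factor: 1.27300. Real growth factor = 1.27300 / 1.14681 ≈ 1.11003.
Total real return ≈ 11.0033%.

11.00%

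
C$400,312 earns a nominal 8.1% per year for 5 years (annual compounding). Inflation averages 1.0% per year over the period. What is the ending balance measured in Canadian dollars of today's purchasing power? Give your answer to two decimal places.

C$562,238.02

Nominal value at maturity: C$400,312 × (1 + 8.1%)^5 ≈ C$590,917.81.
Price-level factor over 5 years: (1 + 1.0%)^5 = 1.0510100501.
The maturity value deflated by that factor is the answer in today's purchasing power.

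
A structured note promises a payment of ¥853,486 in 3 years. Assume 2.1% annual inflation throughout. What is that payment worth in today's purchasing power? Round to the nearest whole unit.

¥801,898

Price-level factor over 3 years: (1 + 2.1%)^3 = 1.064332261.
Purchasing power today: ¥853,486 divided by that factor.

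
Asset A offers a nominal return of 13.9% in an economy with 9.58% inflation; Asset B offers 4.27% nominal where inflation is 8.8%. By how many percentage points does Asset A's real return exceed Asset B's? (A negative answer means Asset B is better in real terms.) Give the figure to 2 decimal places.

8.11

Asset A real return: 1.139/1.0958 − 1 = 3.942%.
Asset B real return: 1.0427/1.088 − 1 = -4.164%.
Difference: 3.942 − (-4.164) = 8.106 pp.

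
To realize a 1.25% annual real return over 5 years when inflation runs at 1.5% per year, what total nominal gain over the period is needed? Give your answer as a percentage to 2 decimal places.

Required annual nominal rate: (1+1.25%)(1+1.5%) − 1 = 2.76875%.
Cumulative over 5 years: (1 + 0.0276875)^5 − 1 ≈ 0.14632.

14.63%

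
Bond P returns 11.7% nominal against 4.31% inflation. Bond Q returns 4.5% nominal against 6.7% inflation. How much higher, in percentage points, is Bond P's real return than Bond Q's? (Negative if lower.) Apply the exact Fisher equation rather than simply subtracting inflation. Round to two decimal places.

Bond P real return: 1.117/1.0431 − 1 = 7.085%.
Bond Q real return: 1.045/1.067 − 1 = -2.062%.
Difference: 7.085 − (-2.062) = 9.147 pp.

9.15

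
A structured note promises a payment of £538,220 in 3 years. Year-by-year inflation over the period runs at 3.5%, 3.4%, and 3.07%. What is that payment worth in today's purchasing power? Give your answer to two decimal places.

Price-level factor over 3 years: 1.035 × 1.034 × 1.0307 = 1.103044833.
Purchasing power today: £538,220 divided by that factor.

£487,940.28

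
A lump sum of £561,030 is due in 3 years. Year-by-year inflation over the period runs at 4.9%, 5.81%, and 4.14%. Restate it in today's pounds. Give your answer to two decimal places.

£485,362.60

Price-level factor over 3 years: 1.049 × 1.0581 × 1.0414 ≈ 1.1558987017.
Purchasing power today: £561,030 divided by that factor.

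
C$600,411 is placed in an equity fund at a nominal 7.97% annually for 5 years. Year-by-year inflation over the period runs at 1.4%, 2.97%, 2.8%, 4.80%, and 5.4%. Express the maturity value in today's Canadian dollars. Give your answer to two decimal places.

Nominal value at maturity: C$600,411 × (1 + 7.97%)^5 ≈ C$880,976.14.
Price-level factor over 5 years: 1.014 × 1.0297 × 1.028 × 1.0480 × 1.054 ≈ 1.1856149746.
The maturity value deflated by that factor is the answer in today's purchasing power.

C$743,054.16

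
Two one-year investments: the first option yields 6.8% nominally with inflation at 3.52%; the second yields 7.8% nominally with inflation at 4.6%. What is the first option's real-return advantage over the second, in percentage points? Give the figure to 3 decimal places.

The first option real return: 1.068/1.0352 − 1 = 3.1685%.
The second real return: 1.078/1.046 − 1 = 3.0593%.
Difference: 3.1685 − 3.0593 = 0.1092 pp.

0.109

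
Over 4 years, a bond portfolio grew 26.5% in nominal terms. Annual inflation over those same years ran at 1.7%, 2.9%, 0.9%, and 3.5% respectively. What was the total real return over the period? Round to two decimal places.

Cumulative inflation factor: 1.017 × 1.029 × 1.009 × 1.035 ≈ 1.09287.
Nominal growth factor: 1.26500. Real growth factor = 1.26500 / 1.09287 ≈ 1.15750.
Total real return ≈ 15.7504%.

15.75%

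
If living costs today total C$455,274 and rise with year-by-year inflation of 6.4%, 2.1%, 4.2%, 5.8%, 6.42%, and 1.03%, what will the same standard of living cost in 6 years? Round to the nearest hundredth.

C$586,228.88

Cumulative price-level factor: 1.064 × 1.021 × 1.042 × 1.058 × 1.0642 × 1.0103 ≈ 1.2876397180.
The nominal amount required is C$455,274 scaled up by that factor.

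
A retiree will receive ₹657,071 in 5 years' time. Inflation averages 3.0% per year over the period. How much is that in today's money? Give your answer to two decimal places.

Price-level factor over 5 years: (1 + 3.0%)^5 = 1.1592740743.
Purchasing power today: ₹657,071 divided by that factor.

₹566,795.22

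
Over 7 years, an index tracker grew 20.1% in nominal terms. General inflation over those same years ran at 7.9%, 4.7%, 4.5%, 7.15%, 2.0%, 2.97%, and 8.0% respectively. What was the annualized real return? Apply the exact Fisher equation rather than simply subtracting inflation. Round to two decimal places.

-2.51%

Cumulative inflation factor: 1.079 × 1.047 × 1.045 × 1.0715 × 1.020 × 1.0297 × 1.080 ≈ 1.43487.
Nominal growth factor: 1.20100. Real growth factor = 1.20100 / 1.43487 ≈ 0.83701.
Annualized: 0.83701^(1/7) − 1 ≈ -0.02510.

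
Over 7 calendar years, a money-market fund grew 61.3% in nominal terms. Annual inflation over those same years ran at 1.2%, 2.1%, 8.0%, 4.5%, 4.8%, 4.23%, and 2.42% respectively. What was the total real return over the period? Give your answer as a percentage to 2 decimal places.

Cumulative inflation factor: 1.012 × 1.021 × 1.080 × 1.045 × 1.048 × 1.0423 × 1.0242 ≈ 1.30462.
Nominal growth factor: 1.61300. Real growth factor = 1.61300 / 1.30462 ≈ 1.23637.
Total real return ≈ 23.6372%.

23.64%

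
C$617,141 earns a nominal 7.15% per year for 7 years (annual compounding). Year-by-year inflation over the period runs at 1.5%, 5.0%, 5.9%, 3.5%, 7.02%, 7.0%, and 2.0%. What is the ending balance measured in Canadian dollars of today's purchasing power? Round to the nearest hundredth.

C$733,481.36

Nominal value at maturity: C$617,141 × (1 + 7.15%)^7 ≈ C$1,000,759.28.
Price-level factor over 7 years: 1.015 × 1.050 × 1.059 × 1.035 × 1.0702 × 1.070 × 1.020 ≈ 1.3643963449.
The maturity value deflated by that factor is the answer in today's purchasing power.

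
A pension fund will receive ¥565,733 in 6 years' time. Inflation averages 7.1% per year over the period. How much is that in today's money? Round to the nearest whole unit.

¥374,865

Price-level factor over 6 years: (1 + 7.1%)^6 ≈ 1.5091653487.
Purchasing power today: ¥565,733 divided by that factor.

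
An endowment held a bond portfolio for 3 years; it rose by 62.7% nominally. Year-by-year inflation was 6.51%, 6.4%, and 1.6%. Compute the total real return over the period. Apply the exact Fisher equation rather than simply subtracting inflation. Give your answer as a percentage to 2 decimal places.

41.31%

Cumulative inflation factor: 1.0651 × 1.064 × 1.016 ≈ 1.15140.
Nominal growth factor: 1.62700. Real growth factor = 1.62700 / 1.15140 ≈ 1.41306.
Total real return ≈ 41.3064%.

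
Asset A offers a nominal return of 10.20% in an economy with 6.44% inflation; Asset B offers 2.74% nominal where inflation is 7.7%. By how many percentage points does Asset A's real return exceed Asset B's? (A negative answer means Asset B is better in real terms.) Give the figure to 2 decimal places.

8.14

Asset A real return: 1.1020/1.0644 − 1 = 3.533%.
Asset B real return: 1.0274/1.077 − 1 = -4.605%.
Difference: 3.533 − (-4.605) = 8.138 pp.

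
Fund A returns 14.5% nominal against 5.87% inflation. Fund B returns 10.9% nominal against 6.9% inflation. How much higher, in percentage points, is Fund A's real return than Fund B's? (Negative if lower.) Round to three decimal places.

Fund A real return: 1.145/1.0587 − 1 = 8.1515%.
Fund B real return: 1.109/1.069 − 1 = 3.7418%.
Difference: 8.1515 − 3.7418 = 4.4097 pp.

4.410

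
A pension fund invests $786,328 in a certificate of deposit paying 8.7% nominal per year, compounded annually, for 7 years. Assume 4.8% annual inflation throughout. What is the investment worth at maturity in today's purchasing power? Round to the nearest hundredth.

Nominal value at maturity: $786,328 × (1 + 8.7%)^7 ≈ $1,409,972.20.
Price-level factor over 7 years: (1 + 4.8%)^7 ≈ 1.3884459516.
Dividing the nominal maturity value by the price-level factor gives the value in today's money.

$1,015,503.84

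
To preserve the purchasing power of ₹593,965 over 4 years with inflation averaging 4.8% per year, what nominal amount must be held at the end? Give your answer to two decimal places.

Cumulative price-level factor: (1+4.8%)^4 ≈ 1.2062716764.
The nominal amount required is ₹593,965 scaled up by that factor.

₹716,483.16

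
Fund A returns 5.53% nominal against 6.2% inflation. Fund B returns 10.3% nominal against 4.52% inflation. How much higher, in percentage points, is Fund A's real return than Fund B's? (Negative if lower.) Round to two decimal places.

Fund A real return: 1.0553/1.062 − 1 = -0.631%.
Fund B real return: 1.103/1.0452 − 1 = 5.530%.
Difference: -0.631 − 5.530 = -6.161 pp.

-6.16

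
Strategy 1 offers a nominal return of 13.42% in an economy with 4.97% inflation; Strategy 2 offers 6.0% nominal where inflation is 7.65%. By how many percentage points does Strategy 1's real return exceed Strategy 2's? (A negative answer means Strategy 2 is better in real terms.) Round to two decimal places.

9.58

Strategy 1 real return: 1.1342/1.0497 − 1 = 8.050%.
Strategy 2 real return: 1.060/1.0765 − 1 = -1.533%.
Difference: 8.050 − (-1.533) = 9.583 pp.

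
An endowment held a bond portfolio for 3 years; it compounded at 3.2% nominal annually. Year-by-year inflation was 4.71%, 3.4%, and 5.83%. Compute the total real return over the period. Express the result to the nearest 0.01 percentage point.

-4.08%

Cumulative inflation factor: 1.0471 × 1.034 × 1.0583 ≈ 1.14582.
Nominal growth factor: 1.09910. Real growth factor = 1.09910 / 1.14582 ≈ 0.95923.
Total real return ≈ -4.0773%.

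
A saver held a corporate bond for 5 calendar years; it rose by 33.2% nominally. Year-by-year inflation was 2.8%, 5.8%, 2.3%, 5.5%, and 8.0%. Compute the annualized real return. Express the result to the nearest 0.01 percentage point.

0.99%

Cumulative inflation factor: 1.028 × 1.058 × 1.023 × 1.055 × 1.080 ≈ 1.26774.
Nominal growth factor: 1.33200. Real growth factor = 1.33200 / 1.26774 ≈ 1.05069.
Annualized: 1.05069^(1/5) − 1 ≈ 0.00994.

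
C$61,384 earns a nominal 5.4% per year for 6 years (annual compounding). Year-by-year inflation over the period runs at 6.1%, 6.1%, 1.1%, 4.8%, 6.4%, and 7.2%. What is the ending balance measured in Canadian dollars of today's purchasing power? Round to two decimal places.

Nominal value at maturity: C$61,384 × (1 + 5.4%)^6 ≈ C$84,158.67.
Price-level factor over 6 years: 1.061 × 1.061 × 1.011 × 1.048 × 1.064 × 1.072 ≈ 1.3604407101.
The maturity value deflated by that factor is the answer in today's purchasing power.

C$61,861.33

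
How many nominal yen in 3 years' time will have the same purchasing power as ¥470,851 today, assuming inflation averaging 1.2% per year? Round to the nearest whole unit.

¥488,006

Cumulative price-level factor: (1+1.2%)^3 = 1.036433728.
The nominal amount required is ¥470,851 scaled up by that factor.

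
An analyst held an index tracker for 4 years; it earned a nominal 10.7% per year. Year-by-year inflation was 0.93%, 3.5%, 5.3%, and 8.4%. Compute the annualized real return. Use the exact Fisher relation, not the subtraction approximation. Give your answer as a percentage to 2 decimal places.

Cumulative inflation factor: 1.0093 × 1.035 × 1.053 × 1.084 ≈ 1.19239.
Nominal growth factor: 1.50173. Real growth factor = 1.50173 / 1.19239 ≈ 1.25942.
Annualized: 1.25942^(1/4) − 1 ≈ 0.05936.

5.94%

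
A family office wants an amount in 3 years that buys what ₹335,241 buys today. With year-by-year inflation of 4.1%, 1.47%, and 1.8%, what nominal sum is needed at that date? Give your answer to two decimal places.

Cumulative price-level factor: 1.041 × 1.0147 × 1.018 = 1.0753161486.
The nominal amount required is ₹335,241 scaled up by that factor.

₹360,490.06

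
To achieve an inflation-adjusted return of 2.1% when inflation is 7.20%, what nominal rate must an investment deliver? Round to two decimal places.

9.45%

By the Fisher equation, 1 + r_nom = (1 + 2.1%)(1 + 7.20%) = 1.021 × 1.0720 = 1.094512.
So r_nom = 9.4512%.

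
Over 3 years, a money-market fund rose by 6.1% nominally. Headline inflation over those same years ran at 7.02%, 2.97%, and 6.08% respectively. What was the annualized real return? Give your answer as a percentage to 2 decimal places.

Cumulative inflation factor: 1.0702 × 1.0297 × 1.0608 ≈ 1.16899.
Nominal growth factor: 1.06100. Real growth factor = 1.06100 / 1.16899 ≈ 0.90762.
Annualized: 0.90762^(1/3) − 1 ≈ -0.03179.

-3.18%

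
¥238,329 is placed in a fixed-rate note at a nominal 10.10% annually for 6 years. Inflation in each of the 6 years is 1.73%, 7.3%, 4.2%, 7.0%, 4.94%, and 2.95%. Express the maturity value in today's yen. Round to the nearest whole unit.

¥322,874

Nominal value at maturity: ¥238,329 × (1 + 10.10%)^6 ≈ ¥424,523.
Price-level factor over 6 years: 1.0173 × 1.073 × 1.042 × 1.070 × 1.0494 × 1.0295 ≈ 1.3148241547.
Dividing the nominal maturity value by the price-level factor gives the value in today's money.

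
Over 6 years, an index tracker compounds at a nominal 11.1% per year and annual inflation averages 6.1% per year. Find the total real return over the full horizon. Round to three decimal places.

31.823%

The annual real rate is (1+11.1%)/(1+6.1%) − 1 = 4.7125%.
Compounded over 6 years: (1 + 0.047125)^6 − 1 ≈ 0.31823.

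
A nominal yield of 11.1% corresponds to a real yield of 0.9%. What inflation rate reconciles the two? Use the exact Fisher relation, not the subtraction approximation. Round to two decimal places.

From (1+r_nom) = (1+r_real)(1+π), we get 1+π = (1 + 11.1%)/(1 + 0.9%) = 1.111/1.009 ≈ 1.10109.
So π ≈ 10.1090%.

10.11%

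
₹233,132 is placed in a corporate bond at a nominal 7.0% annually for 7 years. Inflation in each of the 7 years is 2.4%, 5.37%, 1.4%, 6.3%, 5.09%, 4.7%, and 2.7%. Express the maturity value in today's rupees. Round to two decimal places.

Nominal value at maturity: ₹233,132 × (1 + 7.0%)^7 ≈ ₹374,359.05.
Price-level factor over 7 years: 1.024 × 1.0537 × 1.014 × 1.063 × 1.0509 × 1.047 × 1.027 ≈ 1.3142157679.
Dividing the nominal maturity value by the price-level factor gives the value in today's money.

₹284,853.57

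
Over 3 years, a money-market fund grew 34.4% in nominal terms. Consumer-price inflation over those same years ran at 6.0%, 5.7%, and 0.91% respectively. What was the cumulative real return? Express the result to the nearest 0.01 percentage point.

18.87%

Cumulative inflation factor: 1.060 × 1.057 × 1.0091 ≈ 1.13062.
Nominal growth factor: 1.34400. Real growth factor = 1.34400 / 1.13062 ≈ 1.18873.
Total real return ≈ 18.8733%.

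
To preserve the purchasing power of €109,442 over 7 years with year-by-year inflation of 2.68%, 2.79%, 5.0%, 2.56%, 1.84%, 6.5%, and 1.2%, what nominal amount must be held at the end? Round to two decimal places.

€136,532.67

Cumulative price-level factor: 1.0268 × 1.0279 × 1.050 × 1.0256 × 1.0184 × 1.065 × 1.012 ≈ 1.2475344527.
The nominal amount required is €109,442 scaled up by that factor.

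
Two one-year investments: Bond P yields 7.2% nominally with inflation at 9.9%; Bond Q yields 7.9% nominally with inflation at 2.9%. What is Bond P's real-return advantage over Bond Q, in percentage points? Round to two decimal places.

-7.32

Bond P real return: 1.072/1.099 − 1 = -2.457%.
Bond Q real return: 1.079/1.029 − 1 = 4.859%.
Difference: -2.457 − 4.859 = -7.316 pp.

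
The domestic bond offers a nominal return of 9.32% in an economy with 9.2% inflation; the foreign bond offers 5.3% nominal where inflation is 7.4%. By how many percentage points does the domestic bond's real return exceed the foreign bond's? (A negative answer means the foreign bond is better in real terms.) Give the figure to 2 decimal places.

The domestic bond real return: 1.0932/1.092 − 1 = 0.110%.
The foreign bond real return: 1.053/1.074 − 1 = -1.955%.
Difference: 0.110 − (-1.955) = 2.065 pp.

2.07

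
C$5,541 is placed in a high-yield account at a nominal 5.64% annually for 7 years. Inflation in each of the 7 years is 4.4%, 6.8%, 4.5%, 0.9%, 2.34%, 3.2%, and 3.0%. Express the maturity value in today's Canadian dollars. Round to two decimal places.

C$6,361.29

Nominal value at maturity: C$5,541 × (1 + 5.64%)^7 ≈ C$8,135.55.
Price-level factor over 7 years: 1.044 × 1.068 × 1.045 × 1.009 × 1.0234 × 1.032 × 1.030 ≈ 1.2789145924.
The maturity value deflated by that factor is the answer in today's purchasing power.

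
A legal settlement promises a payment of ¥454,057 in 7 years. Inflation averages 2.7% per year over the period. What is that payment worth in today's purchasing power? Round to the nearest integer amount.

¥376,806

Price-level factor over 7 years: (1 + 2.7%)^7 ≈ 1.2050168095.
Purchasing power today: ¥454,057 divided by that factor.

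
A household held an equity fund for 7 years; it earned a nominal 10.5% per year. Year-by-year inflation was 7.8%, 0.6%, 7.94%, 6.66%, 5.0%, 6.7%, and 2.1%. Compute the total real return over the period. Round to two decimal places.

40.85%

Cumulative inflation factor: 1.078 × 1.006 × 1.0794 × 1.0666 × 1.050 × 1.067 × 1.021 ≈ 1.42817.
Nominal growth factor: 2.01157. Real growth factor = 2.01157 / 1.42817 ≈ 1.40850.
Total real return ≈ 40.8496%.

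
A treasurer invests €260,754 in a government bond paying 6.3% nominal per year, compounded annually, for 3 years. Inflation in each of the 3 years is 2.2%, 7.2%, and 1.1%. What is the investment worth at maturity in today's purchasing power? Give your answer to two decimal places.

Nominal value at maturity: €260,754 × (1 + 6.3%)^3 ≈ €313,206.50.
Price-level factor over 3 years: 1.022 × 1.072 × 1.011 = 1.107635424.
The maturity value deflated by that factor is the answer in today's purchasing power.

€282,770.39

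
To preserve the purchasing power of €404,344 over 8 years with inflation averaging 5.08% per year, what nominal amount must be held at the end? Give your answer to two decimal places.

€601,051.27

Cumulative price-level factor: (1+5.08%)^8 ≈ 1.4864849376.
The nominal amount required is €404,344 scaled up by that factor.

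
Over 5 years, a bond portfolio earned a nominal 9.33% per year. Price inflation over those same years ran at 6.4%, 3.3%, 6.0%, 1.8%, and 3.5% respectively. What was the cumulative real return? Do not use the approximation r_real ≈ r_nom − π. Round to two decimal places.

27.25%

Cumulative inflation factor: 1.064 × 1.033 × 1.060 × 1.018 × 1.035 ≈ 1.22754.
Nominal growth factor: 1.56206. Real growth factor = 1.56206 / 1.22754 ≈ 1.27251.
Total real return ≈ 27.2509%.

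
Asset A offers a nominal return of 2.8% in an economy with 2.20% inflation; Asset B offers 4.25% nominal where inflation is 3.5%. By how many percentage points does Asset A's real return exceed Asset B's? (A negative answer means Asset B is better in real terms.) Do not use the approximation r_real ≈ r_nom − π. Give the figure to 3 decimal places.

-0.138

Asset A real return: 1.028/1.0220 − 1 = 0.5871%.
Asset B real return: 1.0425/1.035 − 1 = 0.7246%.
Difference: 0.5871 − 0.7246 = -0.1375 pp.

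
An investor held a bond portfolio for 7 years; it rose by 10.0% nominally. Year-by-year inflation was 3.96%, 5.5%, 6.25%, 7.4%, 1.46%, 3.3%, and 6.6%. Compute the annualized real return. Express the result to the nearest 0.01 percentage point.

-3.37%

Cumulative inflation factor: 1.0396 × 1.055 × 1.0625 × 1.074 × 1.0146 × 1.033 × 1.066 ≈ 1.39831.
Nominal growth factor: 1.10000. Real growth factor = 1.10000 / 1.39831 ≈ 0.78666.
Annualized: 0.78666^(1/7) − 1 ≈ -0.03370.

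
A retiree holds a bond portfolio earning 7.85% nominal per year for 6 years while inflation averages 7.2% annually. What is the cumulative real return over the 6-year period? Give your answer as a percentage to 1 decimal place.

3.7%

The annual real rate is (1+7.85%)/(1+7.2%) − 1 = 0.6063%.
Compounded over 6 years: (1 + 0.006063)^6 − 1 ≈ 0.03694.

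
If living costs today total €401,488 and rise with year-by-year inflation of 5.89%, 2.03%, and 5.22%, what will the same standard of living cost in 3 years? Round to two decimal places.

Cumulative price-level factor: 1.0589 × 1.0203 × 1.0522 ≈ 1.1367923240.
The nominal amount required is €401,488 scaled up by that factor.

€456,408.48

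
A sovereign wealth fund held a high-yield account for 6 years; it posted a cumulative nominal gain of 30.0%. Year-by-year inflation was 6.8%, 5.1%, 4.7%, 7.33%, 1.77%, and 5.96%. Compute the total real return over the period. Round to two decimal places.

-4.43%

Cumulative inflation factor: 1.068 × 1.051 × 1.047 × 1.0733 × 1.0177 × 1.0596 ≈ 1.36020.
Nominal growth factor: 1.30000. Real growth factor = 1.30000 / 1.36020 ≈ 0.95574.
Total real return ≈ -4.4260%.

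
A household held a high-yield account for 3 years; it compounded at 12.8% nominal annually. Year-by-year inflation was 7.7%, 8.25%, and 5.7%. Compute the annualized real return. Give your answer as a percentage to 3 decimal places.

5.213%

Cumulative inflation factor: 1.077 × 1.0825 × 1.057 ≈ 1.23231.
Nominal growth factor: 1.43525. Real growth factor = 1.43525 / 1.23231 ≈ 1.16469.
Annualized: 1.16469^(1/3) − 1 ≈ 0.05213.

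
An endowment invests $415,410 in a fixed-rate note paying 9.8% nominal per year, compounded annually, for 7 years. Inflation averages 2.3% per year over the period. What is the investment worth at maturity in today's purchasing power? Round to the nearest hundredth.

$681,653.85

Nominal value at maturity: $415,410 × (1 + 9.8%)^7 ≈ $799,269.66.
Price-level factor over 7 years: (1 + 2.3%)^7 ≈ 1.1725447756.
Dividing the nominal maturity value by the price-level factor gives the value in today's money.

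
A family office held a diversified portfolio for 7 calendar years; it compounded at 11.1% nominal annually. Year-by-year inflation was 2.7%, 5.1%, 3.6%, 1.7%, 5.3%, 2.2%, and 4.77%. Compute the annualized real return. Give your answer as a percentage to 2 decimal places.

7.22%

Cumulative inflation factor: 1.027 × 1.051 × 1.036 × 1.017 × 1.053 × 1.022 × 1.0477 ≈ 1.28224.
Nominal growth factor: 2.08929. Real growth factor = 2.08929 / 1.28224 ≈ 1.62940.
Annualized: 1.62940^(1/7) − 1 ≈ 0.07223.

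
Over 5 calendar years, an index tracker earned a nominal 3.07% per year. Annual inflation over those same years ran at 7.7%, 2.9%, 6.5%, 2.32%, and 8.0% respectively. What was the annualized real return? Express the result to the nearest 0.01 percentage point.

-2.26%

Cumulative inflation factor: 1.077 × 1.029 × 1.065 × 1.0232 × 1.080 ≈ 1.30426.
Nominal growth factor: 1.16322. Real growth factor = 1.16322 / 1.30426 ≈ 0.89186.
Annualized: 0.89186^(1/5) − 1 ≈ -0.02263.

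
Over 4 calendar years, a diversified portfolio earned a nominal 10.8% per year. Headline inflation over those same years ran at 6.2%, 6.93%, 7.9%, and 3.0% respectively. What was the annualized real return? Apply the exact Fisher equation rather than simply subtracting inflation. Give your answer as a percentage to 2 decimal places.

Cumulative inflation factor: 1.062 × 1.0693 × 1.079 × 1.030 ≈ 1.26207.
Nominal growth factor: 1.50716. Real growth factor = 1.50716 / 1.26207 ≈ 1.19420.
Annualized: 1.19420^(1/4) − 1 ≈ 0.04537.

4.54%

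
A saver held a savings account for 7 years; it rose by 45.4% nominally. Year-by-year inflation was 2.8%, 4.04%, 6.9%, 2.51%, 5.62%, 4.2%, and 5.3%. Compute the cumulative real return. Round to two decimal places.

7.05%

Cumulative inflation factor: 1.028 × 1.0404 × 1.069 × 1.0251 × 1.0562 × 1.042 × 1.053 ≈ 1.35825.
Nominal growth factor: 1.45400. Real growth factor = 1.45400 / 1.35825 ≈ 1.07050.
Total real return ≈ 7.0495%.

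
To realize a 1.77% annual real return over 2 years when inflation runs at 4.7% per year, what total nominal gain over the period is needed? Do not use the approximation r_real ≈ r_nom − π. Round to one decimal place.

Required annual nominal rate: (1+1.77%)(1+4.7%) − 1 = 6.55319%.
Cumulative over 2 years: (1 + 0.0655319)^2 − 1 ≈ 0.13536.

13.5%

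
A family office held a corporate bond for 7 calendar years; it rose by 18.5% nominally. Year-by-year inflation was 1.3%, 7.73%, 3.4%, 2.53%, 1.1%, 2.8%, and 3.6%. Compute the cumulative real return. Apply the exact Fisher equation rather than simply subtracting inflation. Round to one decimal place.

Cumulative inflation factor: 1.013 × 1.0773 × 1.034 × 1.0253 × 1.011 × 1.028 × 1.036 ≈ 1.24572.
Nominal growth factor: 1.18500. Real growth factor = 1.18500 / 1.24572 ≈ 0.95125.
Total real return ≈ -4.8746%.

-4.9%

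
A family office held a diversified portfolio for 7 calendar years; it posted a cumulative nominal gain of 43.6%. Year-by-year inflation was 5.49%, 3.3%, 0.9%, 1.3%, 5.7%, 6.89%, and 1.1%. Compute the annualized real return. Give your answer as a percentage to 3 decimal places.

1.745%

Cumulative inflation factor: 1.0549 × 1.033 × 1.009 × 1.013 × 1.057 × 1.0689 × 1.011 ≈ 1.27226.
Nominal growth factor: 1.43600. Real growth factor = 1.43600 / 1.27226 ≈ 1.12870.
Annualized: 1.12870^(1/7) − 1 ≈ 0.01745.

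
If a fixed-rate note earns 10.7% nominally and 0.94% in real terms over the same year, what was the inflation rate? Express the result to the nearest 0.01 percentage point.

9.67%

From (1+r_nom) = (1+r_real)(1+π), we get 1+π = (1 + 10.7%)/(1 + 0.94%) = 1.107/1.0094 ≈ 1.09669.
So π ≈ 9.6691%.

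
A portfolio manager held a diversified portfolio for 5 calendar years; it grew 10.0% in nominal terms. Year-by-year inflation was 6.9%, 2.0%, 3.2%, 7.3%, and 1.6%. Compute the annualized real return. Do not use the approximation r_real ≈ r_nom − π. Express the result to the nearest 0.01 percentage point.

-2.16%

Cumulative inflation factor: 1.069 × 1.020 × 1.032 × 1.073 × 1.016 ≈ 1.22674.
Nominal growth factor: 1.10000. Real growth factor = 1.10000 / 1.22674 ≈ 0.89669.
Annualized: 0.89669^(1/5) − 1 ≈ -0.02157.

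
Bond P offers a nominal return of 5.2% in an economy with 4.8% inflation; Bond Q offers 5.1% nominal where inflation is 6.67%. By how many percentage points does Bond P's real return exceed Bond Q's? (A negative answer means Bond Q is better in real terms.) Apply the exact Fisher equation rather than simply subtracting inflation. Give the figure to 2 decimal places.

Bond P real return: 1.052/1.048 − 1 = 0.382%.
Bond Q real return: 1.051/1.0667 − 1 = -1.472%.
Difference: 0.382 − (-1.472) = 1.854 pp.

1.85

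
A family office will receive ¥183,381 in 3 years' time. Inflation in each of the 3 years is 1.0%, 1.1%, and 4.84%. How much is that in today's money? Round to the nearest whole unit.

Price-level factor over 3 years: 1.010 × 1.011 × 1.0484 = 1.070531724.
Purchasing power today: ¥183,381 divided by that factor.

¥171,299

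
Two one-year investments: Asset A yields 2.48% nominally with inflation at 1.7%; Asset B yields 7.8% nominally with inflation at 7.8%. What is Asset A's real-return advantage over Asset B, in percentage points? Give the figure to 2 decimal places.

0.77

Asset A real return: 1.0248/1.017 − 1 = 0.767%.
Asset B real return: 1.078/1.078 − 1 = 0.000%.
Difference: 0.767 − 0.000 = 0.767 pp.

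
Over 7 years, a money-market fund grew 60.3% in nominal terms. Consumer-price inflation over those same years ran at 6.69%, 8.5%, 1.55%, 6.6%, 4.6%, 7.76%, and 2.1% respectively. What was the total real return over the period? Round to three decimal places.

11.155%

Cumulative inflation factor: 1.0669 × 1.085 × 1.0155 × 1.066 × 1.046 × 1.0776 × 1.021 ≈ 1.44213.
Nominal growth factor: 1.60300. Real growth factor = 1.60300 / 1.44213 ≈ 1.11155.
Total real return ≈ 11.1547%.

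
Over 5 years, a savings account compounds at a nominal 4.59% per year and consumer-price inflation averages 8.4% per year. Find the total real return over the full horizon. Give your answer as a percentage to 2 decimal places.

-16.38%

The annual real rate is (1+4.59%)/(1+8.4%) − 1 = -3.5148%.
Compounded over 5 years: (1 + -0.035148)^5 − 1 ≈ -0.16381.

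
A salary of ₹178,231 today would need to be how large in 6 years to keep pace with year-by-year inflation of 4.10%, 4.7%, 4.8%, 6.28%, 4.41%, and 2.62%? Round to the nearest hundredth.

₹231,828.91

Cumulative price-level factor: 1.0410 × 1.047 × 1.048 × 1.0628 × 1.0441 × 1.0262 ≈ 1.3007215802.
Multiplying ₹178,231 by the price-level factor gives the future nominal sum.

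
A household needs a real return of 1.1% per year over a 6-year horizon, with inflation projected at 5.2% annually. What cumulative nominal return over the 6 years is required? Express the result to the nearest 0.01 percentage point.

Required annual nominal rate: (1+1.1%)(1+5.2%) − 1 = 6.3572%.
Cumulative over 6 years: (1 + 0.063572)^6 − 1 ≈ 0.44744.

44.74%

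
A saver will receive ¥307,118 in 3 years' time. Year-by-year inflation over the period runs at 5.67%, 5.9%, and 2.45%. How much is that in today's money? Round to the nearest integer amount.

¥267,883

Price-level factor over 3 years: 1.0567 × 1.059 × 1.0245 ≈ 1.1464619099.
Purchasing power today: ¥307,118 divided by that factor.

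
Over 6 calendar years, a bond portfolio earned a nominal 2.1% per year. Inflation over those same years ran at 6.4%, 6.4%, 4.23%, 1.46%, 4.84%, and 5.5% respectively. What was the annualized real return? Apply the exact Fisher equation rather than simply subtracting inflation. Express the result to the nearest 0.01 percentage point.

-2.57%

Cumulative inflation factor: 1.064 × 1.064 × 1.0423 × 1.0146 × 1.0484 × 1.055 ≈ 1.32419.
Nominal growth factor: 1.13280. Real growth factor = 1.13280 / 1.32419 ≈ 0.85547.
Annualized: 0.85547^(1/6) − 1 ≈ -0.02568.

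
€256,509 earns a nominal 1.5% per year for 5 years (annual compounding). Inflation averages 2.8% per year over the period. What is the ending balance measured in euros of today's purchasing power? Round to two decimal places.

€240,695.10

Nominal value at maturity: €256,509 × (1 + 1.5%)^5 ≈ €276,333.04.
Price-level factor over 5 years: (1 + 2.8%)^5 ≈ 1.1480626105.
Dividing the nominal maturity value by the price-level factor gives the value in today's money.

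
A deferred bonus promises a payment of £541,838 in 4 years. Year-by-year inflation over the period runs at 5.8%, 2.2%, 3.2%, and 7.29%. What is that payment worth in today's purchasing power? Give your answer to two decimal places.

£452,578.54

Price-level factor over 4 years: 1.058 × 1.022 × 1.032 × 1.0729 ≈ 1.1972242531.
Purchasing power today: £541,838 divided by that factor.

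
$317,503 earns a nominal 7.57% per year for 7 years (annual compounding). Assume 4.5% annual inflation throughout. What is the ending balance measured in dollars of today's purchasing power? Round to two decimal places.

Nominal value at maturity: $317,503 × (1 + 7.57%)^7 ≈ $529,158.79.
Price-level factor over 7 years: (1 + 4.5%)^7 ≈ 1.3608618305.
Dividing the nominal maturity value by the price-level factor gives the value in today's money.

$388,840.94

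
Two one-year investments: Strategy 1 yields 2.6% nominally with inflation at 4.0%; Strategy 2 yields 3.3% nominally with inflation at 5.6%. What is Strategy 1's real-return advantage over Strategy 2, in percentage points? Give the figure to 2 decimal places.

Strategy 1 real return: 1.026/1.040 − 1 = -1.346%.
Strategy 2 real return: 1.033/1.056 − 1 = -2.178%.
Difference: -1.346 − (-2.178) = 0.832 pp.

0.83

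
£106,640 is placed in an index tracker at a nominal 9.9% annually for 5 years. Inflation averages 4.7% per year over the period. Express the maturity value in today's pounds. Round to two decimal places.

£135,886.15

Nominal value at maturity: £106,640 × (1 + 9.9%)^5 ≈ £170,965.55.
Price-level factor over 5 years: (1 + 4.7%)^5 ≈ 1.2581528578.
The maturity value deflated by that factor is the answer in today's purchasing power.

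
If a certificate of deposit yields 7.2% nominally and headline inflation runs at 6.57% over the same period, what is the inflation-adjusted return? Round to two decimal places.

0.59%

Real return via the Fisher equation: (1 + 7.2%)/(1 + 6.57%) − 1 = 1.072/1.0657 − 1 ≈ 0.00591.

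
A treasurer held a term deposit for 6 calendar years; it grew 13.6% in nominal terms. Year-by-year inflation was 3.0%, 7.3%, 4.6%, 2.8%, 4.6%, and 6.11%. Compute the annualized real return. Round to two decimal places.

-2.46%

Cumulative inflation factor: 1.030 × 1.073 × 1.046 × 1.028 × 1.046 × 1.0611 ≈ 1.31902.
Nominal growth factor: 1.13600. Real growth factor = 1.13600 / 1.31902 ≈ 0.86125.
Annualized: 0.86125^(1/6) − 1 ≈ -0.02459.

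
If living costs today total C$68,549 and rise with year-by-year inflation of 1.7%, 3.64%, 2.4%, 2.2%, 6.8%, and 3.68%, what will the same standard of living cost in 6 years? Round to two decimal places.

Cumulative price-level factor: 1.017 × 1.0364 × 1.024 × 1.022 × 1.068 × 1.0368 ≈ 1.2214211921.
The nominal amount required is C$68,549 scaled up by that factor.

C$83,727.20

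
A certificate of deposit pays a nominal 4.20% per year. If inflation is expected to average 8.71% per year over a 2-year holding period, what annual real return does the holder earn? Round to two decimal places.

-4.15%

With constant rates the annual real return is the same each year: (1+4.20%)/(1+8.71%) − 1 = -0.04149.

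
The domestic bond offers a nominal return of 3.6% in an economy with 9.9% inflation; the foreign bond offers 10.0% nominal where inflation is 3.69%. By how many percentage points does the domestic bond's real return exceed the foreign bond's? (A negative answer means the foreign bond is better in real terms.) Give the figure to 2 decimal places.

-11.82

The domestic bond real return: 1.036/1.099 − 1 = -5.732%.
The foreign bond real return: 1.100/1.0369 − 1 = 6.085%.
Difference: -5.732 − 6.085 = -11.817 pp.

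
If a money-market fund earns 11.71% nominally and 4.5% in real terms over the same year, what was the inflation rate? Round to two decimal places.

6.90%

From (1+r_nom) = (1+r_real)(1+π), we get 1+π = (1 + 11.71%)/(1 + 4.5%) = 1.1171/1.045 ≈ 1.06900.
So π ≈ 6.8995%.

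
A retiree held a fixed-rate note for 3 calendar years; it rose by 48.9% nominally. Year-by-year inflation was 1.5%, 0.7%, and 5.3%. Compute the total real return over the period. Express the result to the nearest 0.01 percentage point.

38.35%

Cumulative inflation factor: 1.015 × 1.007 × 1.053 ≈ 1.07628.
Nominal growth factor: 1.48900. Real growth factor = 1.48900 / 1.07628 ≈ 1.38347.
Total real return ≈ 38.3473%.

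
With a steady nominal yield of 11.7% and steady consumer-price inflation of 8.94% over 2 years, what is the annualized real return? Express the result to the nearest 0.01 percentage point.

2.53%

With constant rates the annual real return is the same each year: (1+11.7%)/(1+8.94%) − 1 = 0.02534.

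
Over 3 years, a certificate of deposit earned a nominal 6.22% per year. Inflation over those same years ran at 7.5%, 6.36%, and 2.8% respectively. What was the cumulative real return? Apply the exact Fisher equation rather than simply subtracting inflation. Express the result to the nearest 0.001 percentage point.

1.962%

Cumulative inflation factor: 1.075 × 1.0636 × 1.028 ≈ 1.17538.
Nominal growth factor: 1.19845. Real growth factor = 1.19845 / 1.17538 ≈ 1.01962.
Total real return ≈ 1.9621%.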